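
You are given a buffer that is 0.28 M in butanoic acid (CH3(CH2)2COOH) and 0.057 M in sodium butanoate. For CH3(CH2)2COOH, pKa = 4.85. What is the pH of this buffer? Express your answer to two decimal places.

pH = 4.16

Henderson–Hasselbalch: pH = pKa + log([CH3(CH2)2COO-]/[CH3(CH2)2COOH]) = 4.85 + log(0.057/0.28)
pH = 4.85 + (-0.691) = 4.16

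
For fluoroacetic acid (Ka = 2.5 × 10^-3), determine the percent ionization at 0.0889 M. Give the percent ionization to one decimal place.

FCH2COOH ⇌ FCH2COO- + H+; let x = [H+] at equilibrium.
Solve x² + 0.0025x − 0.000222 = 0 → x = 1.37 × 10^-2 M
% ionization = x/C₀ × 100% = 1.37 × 10^-2/0.0889 × 100% = 15.4%

15.4%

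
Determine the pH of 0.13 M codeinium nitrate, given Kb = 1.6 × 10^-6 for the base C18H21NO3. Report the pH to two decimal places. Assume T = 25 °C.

C18H22NO3+ is the conjugate acid of the weak base C18H21NO3.
Ka = Kw/Kb = 1.0×10^-14 / 1.6 × 10^-6 = 6.25 × 10^-9
Ka = [H+]²/(0.13 − [H+]) = 6.25 × 10^-9
Since Ka ≪ C₀, [H+] ≈ √(Ka·C₀) = 2.85 × 10^-5 M.
Check: 0.022% ionized — well under 5%, approximation valid.
pH = −log[H+] = −log(2.85 × 10^-5) = 4.55

pH = 4.55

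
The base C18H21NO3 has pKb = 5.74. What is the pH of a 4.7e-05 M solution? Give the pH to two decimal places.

C18H21NO3 + H2O ⇌ C18H22NO3+ + OH-
Kb = 10^(−5.74) = 1.82 × 10^-6
From the ICE table, Kb = x²/(4.7e-05 − x) = 1.82 × 10^-6.
x is not negligible relative to C₀; solve x² + 1.82e-06·x − 8.55e-11 = 0.
x = (−Kb + √(Kb² + 4·Kb·C₀))/2 = 8.38 × 10^-6 M
pOH = −log(8.38 × 10^-6) = 5.08; pH = 14.00 − 5.08 = 8.92

pH = 8.92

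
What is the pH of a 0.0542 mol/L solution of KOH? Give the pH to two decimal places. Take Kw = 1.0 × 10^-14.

pH = 12.73

KOH is a strong base; [OH-] = 0.0542 M.
pOH = -log(0.0542) = 1.27
pH = 14.00 - 1.27 = 12.73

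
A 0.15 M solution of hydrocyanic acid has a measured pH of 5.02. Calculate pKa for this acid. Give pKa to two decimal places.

pKa = 9.22

[H+] = 10^(-5.02) = 9.55 × 10^-6 M
At equilibrium [HA] = 0.15 − 9.55 × 10^-6 = 1.50 × 10^-1 M
Ka = [H+][A-]/[HA] = (9.55 × 10^-6)² / 1.50 × 10^-1 = 6.08 × 10^-10
pKa = -log(6.08 × 10^-10) = 9.22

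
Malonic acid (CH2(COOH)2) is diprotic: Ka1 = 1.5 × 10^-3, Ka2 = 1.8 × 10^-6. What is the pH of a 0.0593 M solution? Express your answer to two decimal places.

pH = 2.06

Ka1 ≫ Ka2, so treat the first dissociation as the only significant source of H+.
Ka1 = x²/(0.0593 − x) = 1.5 × 10^-3
Solving the quadratic: x = (−Ka1 + √(Ka1² + 4·Ka1·C₀))/2 = 8.71 × 10^-3 M
pH = −log(8.71 × 10^-3) = 2.06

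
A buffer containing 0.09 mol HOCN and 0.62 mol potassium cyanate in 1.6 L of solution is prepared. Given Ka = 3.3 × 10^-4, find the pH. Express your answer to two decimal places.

pKa = −log(3.3 × 10^-4) = 3.481
pH = pKa + log([A⁻]/[HA]) = 3.481 + log(0.62/0.09)
pH = 3.481 + (+0.838) = 4.32

pH = 4.32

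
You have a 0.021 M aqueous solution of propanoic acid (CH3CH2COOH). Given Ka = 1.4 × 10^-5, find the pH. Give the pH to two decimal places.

CH3CH2COOH ⇌ CH3CH2COO- + H+
Ka = [H+]²/(0.021 − [H+]) = 1.4 × 10^-5
Assume [H+] ≪ 0.021: [H+] ≈ √(1.4 × 10^-5 × 0.021) = 5.42 × 10^-4 M
pH = −log(5.42 × 10^-4) = 3.27

pH = 3.27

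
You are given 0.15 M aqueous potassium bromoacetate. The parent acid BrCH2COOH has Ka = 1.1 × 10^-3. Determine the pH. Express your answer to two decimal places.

BrCH2COO- is the conjugate base of the weak acid BrCH2COOH.
Kb = Kw/Ka = 1.0×10^-14 / 1.1 × 10^-3 = 9.09 × 10^-12
From the ICE table, Kb = [OH-]²/(0.15 − [OH-]) = 9.09 × 10^-12.
Assume [OH-] ≪ 0.15: [OH-] ≈ √(9.09 × 10^-12 × 0.15) = 1.17 × 10^-6 M
([OH-]/C₀ = 0.00078% < 5%, so the approximation holds.)
pOH = −log(1.17 × 10^-6) = 5.93; pH = 14.00 − 5.93 = 8.07

pH = 8.07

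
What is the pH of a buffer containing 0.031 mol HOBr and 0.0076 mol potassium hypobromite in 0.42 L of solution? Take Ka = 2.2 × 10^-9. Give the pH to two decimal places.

pH = 8.05

pKa = −log(2.2 × 10^-9) = 8.658
Henderson–Hasselbalch: pH = pKa + log([OBr-]/[HOBr]) = 8.658 + log(0.0076/0.031)
pH = 8.658 + (-0.611) = 8.05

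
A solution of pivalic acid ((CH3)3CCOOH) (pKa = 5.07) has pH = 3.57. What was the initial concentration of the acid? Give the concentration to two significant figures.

C₀ = 8.8 × 10^-3 M

[H+] = 10^(-3.57) = 2.69 × 10^-4 M = x
Ka = 10^(−5.07) = 8.51 × 10^-6
Ka = x²/(C₀ − x) ⇒ C₀ = x + x²/Ka
C₀ = 2.69 × 10^-4 + (2.69 × 10^-4)²/(8.51 × 10^-6) = 8.77 × 10^-3 M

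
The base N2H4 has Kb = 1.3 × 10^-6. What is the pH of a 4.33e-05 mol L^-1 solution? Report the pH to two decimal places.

pH = 8.84

N2H4 + H2O ⇌ N2H5+ + OH-
From the ICE table, Kb = x²/(4.33e-05 − x) = 1.3 × 10^-6.
The 5% rule fails; solving x² + Kb·x − Kb·C₀ = 0 exactly:
x = (−Kb + √(Kb² + 4·Kb·C₀))/2 = 6.88 × 10^-6 M
pOH = 5.16, so pH = 14.00 − pOH = 8.84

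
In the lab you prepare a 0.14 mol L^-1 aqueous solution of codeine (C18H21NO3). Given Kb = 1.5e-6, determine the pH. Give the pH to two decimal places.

C18H21NO3 + H2O ⇌ C18H22NO3+ + OH-
From the ICE table, Kb = x²/(0.14 − x) = 1.5 × 10^-6.
Since Kb ≪ C₀, x ≈ √(Kb·C₀) = 4.58 × 10^-4 M.
pOH = −log(4.58 × 10^-4) = 3.34; pH = 14.00 − 3.34 = 10.66

pH = 10.66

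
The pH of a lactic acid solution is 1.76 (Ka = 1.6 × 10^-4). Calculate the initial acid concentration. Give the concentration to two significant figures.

[H+] = 10^(-1.76) = 1.74 × 10^-2 M = x
Ka = x²/(C₀ − x) ⇒ C₀ = x + x²/Ka
C₀ = 1.74 × 10^-2 + (1.74 × 10^-2)²/(1.6 × 10^-4) = 1.91 M

C₀ = 1.9 M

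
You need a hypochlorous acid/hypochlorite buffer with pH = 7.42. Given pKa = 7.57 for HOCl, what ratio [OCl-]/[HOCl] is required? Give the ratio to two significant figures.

pH = pKa + log(r) ⇒ log(r) = 7.42 − 7.57 = -0.15
r = [OCl-]/[HOCl] = 10^(-0.15) = 0.708

ratio = 0.71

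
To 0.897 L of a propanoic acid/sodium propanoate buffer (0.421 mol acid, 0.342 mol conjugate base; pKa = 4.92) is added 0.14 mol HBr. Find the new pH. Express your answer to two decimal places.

pH = 4.48

Added H+ converts CH3CH2COO- to CH3CH2COOH: CH3CH2COOH → 0.561 mol, CH3CH2COO- → 0.202 mol.
pH = pKa + log(n_CH3CH2COO-/n_CH3CH2COOH) = 4.92 + log(0.202/0.561) = 4.92 + (-0.444)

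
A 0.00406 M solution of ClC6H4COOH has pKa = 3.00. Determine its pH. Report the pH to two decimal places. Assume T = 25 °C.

pH = 2.80

ClC6H4COOH ⇌ ClC6H4COO- + H+
Ka = 10^(−3.00) = 1.00 × 10^-3
From the ICE table, Ka = [H+]²/(0.00406 − [H+]) = 1.00 × 10^-3.
The 5% rule fails; solving [H+]² + Ka·[H+] − Ka·C₀ = 0 exactly:
[H+] = (−Ka + √(Ka² + 4·Ka·C₀))/2 = 1.58 × 10^-3 M
pH = −log(1.58 × 10^-3) = 2.80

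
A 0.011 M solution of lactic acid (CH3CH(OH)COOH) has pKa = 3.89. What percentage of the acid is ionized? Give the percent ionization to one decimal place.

10.3%

CH3CH(OH)COOH ⇌ CH3CH(OH)COO- + H+; let x = [H+] at equilibrium.
Ka = 10^(−3.89) = 1.29 × 10^-4
Ka = x²/(C₀ − x); solving the quadratic gives x = 1.13 × 10^-3 M.
% ionization = x/C₀ × 100% = 1.13 × 10^-3/0.011 × 100% = 10.3%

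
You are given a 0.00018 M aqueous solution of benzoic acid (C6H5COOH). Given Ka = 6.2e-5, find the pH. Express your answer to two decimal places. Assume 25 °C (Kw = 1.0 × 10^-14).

C6H5COOH ⇌ C6H5COO- + H+
From the ICE table, Ka = [H+]²/(0.00018 − [H+]) = 6.2 × 10^-5.
Here C₀/Ka ≈ 2.9, so the small-[H+] approximation fails. Use the quadratic:
[H+] = [−6.2e-05 + √(6.2e-05² + 4.46e-08)]/2 = 7.91 × 10^-5 M
pH = −log(7.91 × 10^-5) = 4.10

pH = 4.10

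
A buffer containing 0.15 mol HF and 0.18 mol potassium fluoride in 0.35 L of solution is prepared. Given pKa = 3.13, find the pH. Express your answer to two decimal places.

pH = 3.21

Using pH = pKa + log([base]/[acid]) with [base]/[acid] = 0.18/0.15:
pH = 3.13 + (+0.079) = 3.21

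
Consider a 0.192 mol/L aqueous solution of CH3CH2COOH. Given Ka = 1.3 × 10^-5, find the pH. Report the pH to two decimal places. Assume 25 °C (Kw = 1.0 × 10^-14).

CH3CH2COOH ⇌ CH3CH2COO- + H+
Ka = x²/(0.192 − x) = 1.3 × 10^-5
Neglecting x in the denominator: x = √(1.3 × 10^-5 × 0.192) = 1.58 × 10^-3 M
(x/C₀ = 0.82% < 5%, so the approximation holds.)
pH = −log(1.58 × 10^-3) = 2.80

pH = 2.80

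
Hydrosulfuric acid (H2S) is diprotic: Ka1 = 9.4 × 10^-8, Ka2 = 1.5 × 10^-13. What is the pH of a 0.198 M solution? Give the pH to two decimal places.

pH = 3.87

Ka1 ≫ Ka2, so treat the first dissociation as the only significant source of H+.
Ka1 = x²/(0.198 − x) = 9.4 × 10^-8
x ≈ √(9.4 × 10^-8 × 0.198) = 1.36 × 10^-4 M
pH = −log(1.36 × 10^-4) = 3.87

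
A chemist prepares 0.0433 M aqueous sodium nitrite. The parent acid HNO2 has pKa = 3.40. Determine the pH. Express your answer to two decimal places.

pH = 8.02

NO2- is the conjugate base of the weak acid HNO2.
Ka = 10^(−3.40) = 3.98 × 10^-4
Kb = Kw/Ka = 1.0×10^-14 / 3.98 × 10^-4 = 2.51 × 10^-11
From the ICE table, Kb = x²/(0.0433 − x) = 2.51 × 10^-11.
Since Kb ≪ C₀, x ≈ √(Kb·C₀) = 1.04 × 10^-6 M.
pOH = 5.98, so pH = 14.00 − pOH = 8.02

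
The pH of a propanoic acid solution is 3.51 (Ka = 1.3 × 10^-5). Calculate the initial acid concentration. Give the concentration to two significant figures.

C₀ = 7.7 × 10^-3 M

[H+] = 10^(-3.51) = 3.09 × 10^-4 M = x
Ka = x²/(C₀ − x) ⇒ C₀ = x + x²/Ka
C₀ = 3.09 × 10^-4 + (3.09 × 10^-4)²/(1.3 × 10^-5) = 7.65 × 10^-3 M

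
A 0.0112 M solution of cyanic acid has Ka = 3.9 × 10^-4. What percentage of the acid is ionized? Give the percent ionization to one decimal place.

HOCN ⇌ OCN- + H+; let x = [H+] at equilibrium.
Ka = x²/(C₀ − x); solving the quadratic gives x = 1.90 × 10^-3 M.
Fraction ionized = 1.90 × 10^-3 / 0.0112 = 0.1696 → 17.0%

17.0%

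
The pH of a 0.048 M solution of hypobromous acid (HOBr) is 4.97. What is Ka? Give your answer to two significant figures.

Ka = 2.4 × 10^-9

[H+] = 10^(-4.97) = 1.07 × 10^-5 M
At equilibrium [HA] = 0.048 − 1.07 × 10^-5 = 4.80 × 10^-2 M
Ka = [H+][A-]/[HA] = (1.07 × 10^-5)² / 4.80 × 10^-2 = 2.4 × 10^-9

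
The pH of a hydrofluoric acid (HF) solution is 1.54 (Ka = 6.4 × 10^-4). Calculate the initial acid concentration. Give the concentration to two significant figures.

C₀ = 1.3 M

[H+] = 10^(-1.54) = 2.88 × 10^-2 M = x
Ka = x²/(C₀ − x) ⇒ C₀ = x + x²/Ka
C₀ = 2.88 × 10^-2 + (2.88 × 10^-2)²/(6.4 × 10^-4) = 1.32 M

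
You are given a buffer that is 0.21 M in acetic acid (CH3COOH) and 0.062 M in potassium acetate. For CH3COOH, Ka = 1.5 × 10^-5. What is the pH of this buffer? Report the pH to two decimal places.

pKa = −log(1.5 × 10^-5) = 4.824
pH = pKa + log([A⁻]/[HA]) = 4.824 + log(0.062/0.21)
pH = 4.824 + (-0.530) = 4.29

pH = 4.29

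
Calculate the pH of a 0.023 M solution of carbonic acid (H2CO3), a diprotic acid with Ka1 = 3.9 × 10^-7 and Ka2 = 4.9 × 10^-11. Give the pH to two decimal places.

pH = 4.02

Ka1 ≫ Ka2, so treat the first dissociation as the only significant source of H+.
Ka1 = x²/(0.023 − x) = 3.9 × 10^-7
x ≈ √(3.9 × 10^-7 × 0.023) = 9.47 × 10^-5 M
pH = −log(9.47 × 10^-5) = 4.02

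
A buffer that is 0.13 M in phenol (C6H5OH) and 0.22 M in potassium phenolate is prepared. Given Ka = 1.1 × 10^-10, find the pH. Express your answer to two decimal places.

pH = 10.19

pKa = −log(1.1 × 10^-10) = 9.959
pH = pKa + log([A⁻]/[HA]) = 9.959 + log(0.22/0.13)
pH = 9.959 + (+0.228) = 10.19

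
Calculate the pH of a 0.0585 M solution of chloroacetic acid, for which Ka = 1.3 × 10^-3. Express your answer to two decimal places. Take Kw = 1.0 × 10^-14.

pH = 2.09

ClCH2COOH ⇌ ClCH2COO- + H+
Let x = [H+] at equilibrium. Ka = x²/(0.0585 − x).
Here C₀/Ka ≈ 45, so the small-x approximation fails. Use the quadratic:
x = (−Ka + √(Ka² + 4·Ka·C₀))/2 = 8.09 × 10^-3 M
pH = −log[H+] = −log(8.09 × 10^-3) = 2.09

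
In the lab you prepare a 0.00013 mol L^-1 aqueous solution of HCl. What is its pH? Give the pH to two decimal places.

pH = 3.89

HCl is a strong acid and dissociates completely, so [H+] = 0.00013 M.
pH = -log(0.00013) = 3.89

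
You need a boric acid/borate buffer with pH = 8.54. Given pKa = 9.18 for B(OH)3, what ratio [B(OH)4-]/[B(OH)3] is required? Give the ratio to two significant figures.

ratio = 0.23

pH = pKa + log(r) ⇒ log(r) = 8.54 − 9.18 = -0.64
r = [B(OH)4-]/[B(OH)3] = 10^(-0.64) = 0.229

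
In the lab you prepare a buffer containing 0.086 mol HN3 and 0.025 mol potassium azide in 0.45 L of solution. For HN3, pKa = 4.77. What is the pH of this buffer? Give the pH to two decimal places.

pH = pKa + log([A⁻]/[HA]) = 4.77 + log(0.025/0.086)
pH = 4.77 + (-0.537) = 4.23

pH = 4.23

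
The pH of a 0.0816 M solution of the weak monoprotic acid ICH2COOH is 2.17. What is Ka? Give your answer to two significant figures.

Ka = 6.1 × 10^-4

[H+] = 10^(-2.17) = 6.76 × 10^-3 M
At equilibrium [HA] = 0.0816 − 6.76 × 10^-3 = 7.48 × 10^-2 M
Ka = [H+][A-]/[HA] = (6.76 × 10^-3)² / 7.48 × 10^-2 = 6.1 × 10^-4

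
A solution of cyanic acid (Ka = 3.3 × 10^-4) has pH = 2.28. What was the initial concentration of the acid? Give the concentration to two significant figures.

[H+] = 10^(-2.28) = 5.25 × 10^-3 M = x
Ka = x²/(C₀ − x) ⇒ C₀ = x + x²/Ka
C₀ = 5.25 × 10^-3 + (5.25 × 10^-3)²/(3.3 × 10^-4) = 8.88 × 10^-2 M

C₀ = 8.9 × 10^-2 M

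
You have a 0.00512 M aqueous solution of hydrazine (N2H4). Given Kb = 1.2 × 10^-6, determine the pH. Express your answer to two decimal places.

pH = 9.89

N2H4 + H2O ⇌ N2H5+ + OH-
Kb = [OH-]²/(0.00512 − [OH-]) = 1.2 × 10^-6
Neglecting [OH-] in the denominator: [OH-] = √(1.2 × 10^-6 × 0.00512) = 7.84 × 10^-5 M
Check: 1.5% ionized — well under 5%, approximation valid.
pOH = 4.11, so pH = 14.00 − pOH = 9.89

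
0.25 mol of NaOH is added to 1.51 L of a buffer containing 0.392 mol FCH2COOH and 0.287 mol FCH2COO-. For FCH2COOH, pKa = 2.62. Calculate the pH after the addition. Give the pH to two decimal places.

pH = 3.20

OH- converts FCH2COOH to FCH2COO-: FCH2COOH → 0.142 mol, FCH2COO- → 0.537 mol.
pH = pKa + log(n_FCH2COO-/n_FCH2COOH) = 2.62 + log(0.537/0.142) = 2.62 + (+0.578)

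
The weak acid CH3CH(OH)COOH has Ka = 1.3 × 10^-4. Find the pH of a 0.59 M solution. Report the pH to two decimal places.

CH3CH(OH)COOH ⇌ CH3CH(OH)COO- + H+
From the ICE table, Ka = x²/(0.59 − x) = 1.3 × 10^-4.
Assume x ≪ 0.59: x ≈ √(1.3 × 10^-4 × 0.59) = 8.76 × 10^-3 M
Check: 1.5% ionized — well under 5%, approximation valid.
pH = −log(8.76 × 10^-3) = 2.06

pH = 2.06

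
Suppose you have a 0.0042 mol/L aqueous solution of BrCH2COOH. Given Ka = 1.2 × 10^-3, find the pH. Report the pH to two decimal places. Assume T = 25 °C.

pH = 2.76

BrCH2COOH ⇌ BrCH2COO- + H+
From the ICE table, Ka = [H+]²/(0.0042 − [H+]) = 1.2 × 10^-3.
The 5% rule fails; solving [H+]² + Ka·[H+] − Ka·C₀ = 0 exactly:
[H+] = (−Ka + √(Ka² + 4·Ka·C₀))/2 = 1.72 × 10^-3 M
pH = −log[H+] = −log(1.72 × 10^-3) = 2.76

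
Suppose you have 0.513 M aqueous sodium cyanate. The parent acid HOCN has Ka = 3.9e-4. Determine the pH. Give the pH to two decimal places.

pH = 8.56

OCN- is the conjugate base of the weak acid HOCN.
Kb = Kw/Ka = 1.0×10^-14 / 3.9 × 10^-4 = 2.56 × 10^-11
Kb = [OH-]²/(0.513 − [OH-]) = 2.56 × 10^-11
Neglecting [OH-] in the denominator: [OH-] = √(2.56 × 10^-11 × 0.513) = 3.62 × 10^-6 M
Check: 0.00071% ionized — well under 5%, approximation valid.
pOH = −log(3.62 × 10^-6) = 5.44; pH = 14.00 − 5.44 = 8.56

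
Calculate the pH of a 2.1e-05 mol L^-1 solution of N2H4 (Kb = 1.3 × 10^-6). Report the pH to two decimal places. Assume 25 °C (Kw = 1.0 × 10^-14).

pH = 8.66

N2H4 + H2O ⇌ N2H5+ + OH-
From the ICE table, Kb = [OH-]²/(2.1e-05 − [OH-]) = 1.3 × 10^-6.
The 5% rule fails; solving [OH-]² + Kb·[OH-] − Kb·C₀ = 0 exactly:
[OH-] = (−Kb + √(Kb² + 4·Kb·C₀))/2 = 4.62 × 10^-6 M
pOH = −log(4.62 × 10^-6) = 5.34; pH = 14.00 − 5.34 = 8.66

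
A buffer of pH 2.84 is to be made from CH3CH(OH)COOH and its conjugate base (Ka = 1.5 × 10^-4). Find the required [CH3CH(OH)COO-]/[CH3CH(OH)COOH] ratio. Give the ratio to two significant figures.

pKa = -log(1.5 × 10^-4) = 3.824
pH = pKa + log(r) ⇒ log(r) = 2.84 − 3.824 = -0.984
r = [CH3CH(OH)COO-]/[CH3CH(OH)COOH] = 10^(-0.984) = 0.104

ratio = 0.10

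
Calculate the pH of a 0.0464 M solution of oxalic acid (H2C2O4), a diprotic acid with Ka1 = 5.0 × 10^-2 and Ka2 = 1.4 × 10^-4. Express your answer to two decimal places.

pH = 1.53

Ka1 ≫ Ka2, so treat the first dissociation as the only significant source of H+.
Ka1 = x²/(0.0464 − x) = 5.0 × 10^-2
Solving the quadratic: x = (−Ka1 + √(Ka1² + 4·Ka1·C₀))/2 = 2.93 × 10^-2 M
pH = −log(2.93 × 10^-2) = 1.53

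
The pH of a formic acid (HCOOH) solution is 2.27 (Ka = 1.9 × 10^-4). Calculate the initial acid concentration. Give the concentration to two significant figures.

C₀ = 1.6 × 10^-1 M

[H+] = 10^(-2.27) = 5.37 × 10^-3 M = x
Ka = x²/(C₀ − x) ⇒ C₀ = x + x²/Ka
C₀ = 5.37 × 10^-3 + (5.37 × 10^-3)²/(1.9 × 10^-4) = 1.57 × 10^-1 M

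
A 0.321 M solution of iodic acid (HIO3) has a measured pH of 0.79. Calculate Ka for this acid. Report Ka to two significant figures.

Ka = 1.7 × 10^-1

[H+] = 10^(-0.79) = 1.62 × 10^-1 M
At equilibrium [HA] = 0.321 − 1.62 × 10^-1 = 1.59 × 10^-1 M
Ka = [H+][A-]/[HA] = (1.62 × 10^-1)² / 1.59 × 10^-1 = 1.7 × 10^-1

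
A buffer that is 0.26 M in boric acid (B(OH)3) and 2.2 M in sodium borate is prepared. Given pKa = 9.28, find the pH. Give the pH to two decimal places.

pH = 10.21

pH = pKa + log([A⁻]/[HA]) = 9.28 + log(2.2/0.26)
pH = 9.28 + (+0.927) = 10.21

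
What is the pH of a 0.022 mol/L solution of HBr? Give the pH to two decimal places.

HBr is a strong acid and dissociates completely, so [H+] = 0.022 M.
pH = -log(0.022) = 1.66

pH = 1.66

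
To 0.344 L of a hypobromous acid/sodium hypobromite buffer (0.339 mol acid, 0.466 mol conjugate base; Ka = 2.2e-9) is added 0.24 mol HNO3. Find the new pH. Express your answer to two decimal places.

After neutralization: n(HOBr) = 0.579 mol, n(OBr-) = 0.226 mol.
pKa = −log(2.2 × 10^-9) = 8.658
Henderson–Hasselbalch with mole ratio 0.226/0.579: pH = 8.658 + (-0.409)

pH = 8.25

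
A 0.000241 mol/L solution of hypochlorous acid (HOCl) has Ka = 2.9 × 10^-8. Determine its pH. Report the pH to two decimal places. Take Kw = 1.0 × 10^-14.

HOCl ⇌ OCl- + H+
From the ICE table, Ka = [H+]²/(0.000241 − [H+]) = 2.9 × 10^-8.
Since Ka ≪ C₀, [H+] ≈ √(Ka·C₀) = 2.64 × 10^-6 M.
pH = −log(2.64 × 10^-6) = 5.58

pH = 5.58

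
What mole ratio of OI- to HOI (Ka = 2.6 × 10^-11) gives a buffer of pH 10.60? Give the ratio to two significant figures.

ratio = 1.0

pKa = -log(2.6 × 10^-11) = 10.585
pH = pKa + log(r) ⇒ log(r) = 10.60 − 10.585 = +0.015
r = [OI-]/[HOI] = 10^(+0.015) = 1.04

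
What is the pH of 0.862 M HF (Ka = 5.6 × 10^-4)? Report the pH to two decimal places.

HF ⇌ F- + H+
Ka = [H+]²/(0.862 − [H+]) = 5.6 × 10^-4
Since Ka ≪ C₀, [H+] ≈ √(Ka·C₀) = 2.20 × 10^-2 M.
Check: 2.5% ionized — well under 5%, approximation valid.
pH = −log[H+] = −log(2.20 × 10^-2) = 1.66

pH = 1.66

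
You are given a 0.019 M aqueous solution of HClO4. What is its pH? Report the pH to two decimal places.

HClO4 is a strong acid and dissociates completely, so [H+] = 0.019 M.
pH = -log(0.019) = 1.72

pH = 1.72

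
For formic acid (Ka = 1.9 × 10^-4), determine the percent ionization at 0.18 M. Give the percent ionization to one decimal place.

HCOOH ⇌ HCOO- + H+; let x = [H+] at equilibrium.
x ≈ √(Ka·C₀) = √(1.9 × 10^-4 × 0.18) = 5.85 × 10^-3 M
% ionization = x/C₀ × 100% = 5.85 × 10^-3/0.18 × 100% = 3.2%

3.2%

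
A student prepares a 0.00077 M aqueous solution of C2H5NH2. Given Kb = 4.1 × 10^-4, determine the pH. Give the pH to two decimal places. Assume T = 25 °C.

pH = 10.59

C2H5NH2 + H2O ⇌ C2H5NH3+ + OH-
Kb = x²/(0.00077 − x) = 4.1 × 10^-4
x is not negligible relative to C₀; solve x² + 0.00041·x − 3.16e-07 = 0.
x = (−Kb + √(Kb² + 4·Kb·C₀))/2 = 3.93 × 10^-4 M
pOH = −log(3.93 × 10^-4) = 3.41; pH = 14.00 − 3.41 = 10.59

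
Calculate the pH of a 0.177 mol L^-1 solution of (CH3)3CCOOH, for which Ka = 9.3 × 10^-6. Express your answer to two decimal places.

pH = 2.89

(CH3)3CCOOH ⇌ (CH3)3CCOO- + H+
From the ICE table, Ka = [H+]²/(0.177 − [H+]) = 9.3 × 10^-6.
Neglecting [H+] in the denominator: [H+] = √(9.3 × 10^-6 × 0.177) = 1.28 × 10^-3 M
([H+]/C₀ = 0.72% < 5%, so the approximation holds.)
pH = −log[H+] = −log(1.28 × 10^-3) = 2.89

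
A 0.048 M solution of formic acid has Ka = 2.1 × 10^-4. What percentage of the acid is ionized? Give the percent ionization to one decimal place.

6.4%

HCOOH ⇌ HCOO- + H+; let x = [H+] at equilibrium.
Ka = x²/(C₀ − x); solving the quadratic gives x = 3.07 × 10^-3 M.
Fraction ionized = 3.07 × 10^-3 / 0.048 = 0.0640 → 6.4%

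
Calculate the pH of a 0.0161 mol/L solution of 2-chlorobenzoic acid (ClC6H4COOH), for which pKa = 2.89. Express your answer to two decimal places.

ClC6H4COOH ⇌ ClC6H4COO- + H+
Ka = 10^(−2.89) = 1.29 × 10^-3
From the ICE table, Ka = [H+]²/(0.0161 − [H+]) = 1.29 × 10^-3.
[H+] is not negligible relative to C₀; solve [H+]² + 0.00129·[H+] − 2.08e-05 = 0.
[H+] = [−0.00129 + √(0.00129² + 8.31e-05)]/2 = 3.96 × 10^-3 M
pH = −log(3.96 × 10^-3) = 2.40

pH = 2.40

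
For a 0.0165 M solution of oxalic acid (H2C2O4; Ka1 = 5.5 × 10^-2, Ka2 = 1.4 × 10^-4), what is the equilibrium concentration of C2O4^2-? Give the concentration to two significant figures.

First ionization gives [H+] ≈ [HC2O4-] = 1.33 × 10^-2 M.
Second step: Ka2 = [H+][C2O4^2-]/[HC2O4-] ≈ [C2O4^2-] (since [H+] ≈ [HC2O4-]).
So [C2O4^2-] ≈ Ka2.

1.4 × 10^-4 M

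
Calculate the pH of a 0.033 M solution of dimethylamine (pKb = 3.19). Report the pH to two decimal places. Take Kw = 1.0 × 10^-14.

pH = 11.63

(CH3)2NH + H2O ⇌ (CH3)2NH2+ + OH-
Kb = 10^(−3.19) = 6.46 × 10^-4
From the ICE table, Kb = [OH-]²/(0.033 − [OH-]) = 6.46 × 10^-4.
Here C₀/Kb ≈ 51.1, so the small-[OH-] approximation fails. Use the quadratic:
[OH-] = [−0.000646 + √(0.000646² + 8.53e-05)]/2 = 4.31 × 10^-3 M
pOH = −log(4.31 × 10^-3) = 2.37; pH = 14.00 − 2.37 = 11.63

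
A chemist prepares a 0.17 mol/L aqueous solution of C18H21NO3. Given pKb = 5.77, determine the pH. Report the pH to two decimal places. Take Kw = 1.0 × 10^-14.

pH = 10.73

C18H21NO3 + H2O ⇌ C18H22NO3+ + OH-
Kb = 10^(−5.77) = 1.70 × 10^-6
From the ICE table, Kb = [OH-]²/(0.17 − [OH-]) = 1.70 × 10^-6.
Neglecting [OH-] in the denominator: [OH-] = √(1.70 × 10^-6 × 0.17) = 5.38 × 10^-4 M
([OH-]/C₀ = 0.32% < 5%, so the approximation holds.)
pOH = −log(5.38 × 10^-4) = 3.27; pH = 14.00 − 3.27 = 10.73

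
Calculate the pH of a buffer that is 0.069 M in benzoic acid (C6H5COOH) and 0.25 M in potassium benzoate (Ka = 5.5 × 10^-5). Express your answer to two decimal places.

pKa = −log(5.5 × 10^-5) = 4.260
Using pH = pKa + log([base]/[acid]) with [base]/[acid] = 0.25/0.069:
pH = 4.260 + (+0.559) = 4.82

pH = 4.82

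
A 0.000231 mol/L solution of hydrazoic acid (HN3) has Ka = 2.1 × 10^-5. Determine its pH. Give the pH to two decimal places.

HN3 ⇌ N3- + H+
Ka = [H+]²/(0.000231 − [H+]) = 2.1 × 10^-5
[H+] is not negligible relative to C₀; solve [H+]² + 2.1e-05·[H+] − 4.85e-09 = 0.
[H+] = (−Ka + √(Ka² + 4·Ka·C₀))/2 = 5.99 × 10^-5 M
pH = −log(5.99 × 10^-5) = 4.22

pH = 4.22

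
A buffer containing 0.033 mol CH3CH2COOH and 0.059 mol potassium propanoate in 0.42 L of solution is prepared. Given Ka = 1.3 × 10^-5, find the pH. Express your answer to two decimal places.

pH = 5.14

pKa = −log(1.3 × 10^-5) = 4.886
Using pH = pKa + log([base]/[acid]) with [base]/[acid] = 0.059/0.033:
pH = 4.886 + (+0.252) = 5.14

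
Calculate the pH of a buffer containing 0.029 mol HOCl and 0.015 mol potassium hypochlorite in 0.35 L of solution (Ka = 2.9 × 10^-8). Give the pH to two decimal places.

pKa = −log(2.9 × 10^-8) = 7.538
pH = pKa + log([A⁻]/[HA]) = 7.538 + log(0.015/0.029)
pH = 7.538 + (-0.286) = 7.25

pH = 7.25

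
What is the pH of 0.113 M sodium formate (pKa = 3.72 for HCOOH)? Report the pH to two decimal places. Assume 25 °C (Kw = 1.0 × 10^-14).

pH = 8.39

HCOO- is the conjugate base of the weak acid HCOOH.
Ka = 10^(−3.72) = 1.91 × 10^-4
Kb = Kw/Ka = 1.0×10^-14 / 1.91 × 10^-4 = 5.24 × 10^-11
Kb = x²/(0.113 − x) = 5.24 × 10^-11
Since Kb ≪ C₀, x ≈ √(Kb·C₀) = 2.43 × 10^-6 M.
pOH = −log(2.43 × 10^-6) = 5.61; pH = 14.00 − 5.61 = 8.39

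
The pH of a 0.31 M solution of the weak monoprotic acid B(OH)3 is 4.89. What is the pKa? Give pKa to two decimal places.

pKa = 9.27

[H+] = 10^(-4.89) = 1.29 × 10^-5 M
At equilibrium [HA] = 0.31 − 1.29 × 10^-5 = 3.10 × 10^-1 M
Ka = [H+][A-]/[HA] = (1.29 × 10^-5)² / 3.10 × 10^-1 = 5.37 × 10^-10
pKa = -log(5.37 × 10^-10) = 9.27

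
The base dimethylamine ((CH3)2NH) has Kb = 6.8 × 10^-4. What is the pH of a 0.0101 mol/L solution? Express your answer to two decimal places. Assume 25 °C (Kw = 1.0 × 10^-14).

(CH3)2NH + H2O ⇌ (CH3)2NH2+ + OH-
Let x = [OH-] at equilibrium. Kb = x²/(0.0101 − x).
Here C₀/Kb ≈ 14.9, so the small-x approximation fails. Use the quadratic:
x = (−Kb + √(Kb² + 4·Kb·C₀))/2 = 2.30 × 10^-3 M
pOH = 2.64, so pH = 14.00 − pOH = 11.36

pH = 11.36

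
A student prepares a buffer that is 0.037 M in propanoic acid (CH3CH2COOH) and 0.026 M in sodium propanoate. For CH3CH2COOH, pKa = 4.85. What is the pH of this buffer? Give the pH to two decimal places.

pH = 4.70

Henderson–Hasselbalch: pH = pKa + log([CH3CH2COO-]/[CH3CH2COOH]) = 4.85 + log(0.026/0.037)
pH = 4.85 + (-0.153) = 4.70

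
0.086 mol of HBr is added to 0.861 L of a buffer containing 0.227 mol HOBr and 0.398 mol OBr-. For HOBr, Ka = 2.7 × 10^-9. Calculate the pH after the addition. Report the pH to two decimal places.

After neutralization: n(HOBr) = 0.313 mol, n(OBr-) = 0.312 mol.
pKa = −log(2.7 × 10^-9) = 8.569
pH = pKa + log([A⁻]/[HA]) = 8.569 + log(0.312/0.313) = 8.569 -0.001

pH = 8.57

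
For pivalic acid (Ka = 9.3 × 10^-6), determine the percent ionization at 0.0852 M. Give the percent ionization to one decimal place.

(CH3)3CCOOH ⇌ (CH3)3CCOO- + H+; let x = [H+] at equilibrium.
x ≈ √(Ka·C₀) = √(9.3 × 10^-6 × 0.0852) = 8.90 × 10^-4 M
% ionization = x/C₀ × 100% = 8.90 × 10^-4/0.0852 × 100% = 1.0%

1.0%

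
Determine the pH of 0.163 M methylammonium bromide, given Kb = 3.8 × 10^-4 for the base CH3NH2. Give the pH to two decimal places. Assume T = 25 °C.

CH3NH3+ is the conjugate acid of the weak base CH3NH2.
Ka = Kw/Kb = 1.0×10^-14 / 3.8 × 10^-4 = 2.63 × 10^-11
From the ICE table, Ka = [H+]²/(0.163 − [H+]) = 2.63 × 10^-11.
Neglecting [H+] in the denominator: [H+] = √(2.63 × 10^-11 × 0.163) = 2.07 × 10^-6 M
Check: 0.0013% ionized — well under 5%, approximation valid.
pH = −log[H+] = −log(2.07 × 10^-6) = 5.68

pH = 5.68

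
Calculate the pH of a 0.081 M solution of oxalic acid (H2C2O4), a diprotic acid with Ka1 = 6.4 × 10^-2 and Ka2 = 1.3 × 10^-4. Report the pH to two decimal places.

Ka1 ≫ Ka2, so treat the first dissociation as the only significant source of H+.
Ka1 = x²/(0.081 − x) = 6.4 × 10^-2
Solving the quadratic: x = (−Ka1 + √(Ka1² + 4·Ka1·C₀))/2 = 4.68 × 10^-2 M
pH = −log(4.68 × 10^-2) = 1.33

pH = 1.33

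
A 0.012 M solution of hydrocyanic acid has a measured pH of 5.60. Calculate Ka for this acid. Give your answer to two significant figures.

[H+] = 10^(-5.60) = 2.51 × 10^-6 M
At equilibrium [HA] = 0.012 − 2.51 × 10^-6 = 1.20 × 10^-2 M
Ka = [H+][A-]/[HA] = (2.51 × 10^-6)² / 1.20 × 10^-2 = 5.3 × 10^-10

Ka = 5.3 × 10^-10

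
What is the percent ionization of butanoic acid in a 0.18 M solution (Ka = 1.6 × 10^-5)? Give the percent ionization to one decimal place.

0.9%

CH3(CH2)2COOH ⇌ CH3(CH2)2COO- + H+; let x = [H+] at equilibrium.
x ≈ √(Ka·C₀) = √(1.6 × 10^-5 × 0.18) = 1.70 × 10^-3 M
Fraction ionized = 1.70 × 10^-3 / 0.18 = 0.0094 → 0.9%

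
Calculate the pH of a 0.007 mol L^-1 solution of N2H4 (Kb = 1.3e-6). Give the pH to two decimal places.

N2H4 + H2O ⇌ N2H5+ + OH-
From the ICE table, Kb = x²/(0.007 − x) = 1.3 × 10^-6.
Assume x ≪ 0.007: x ≈ √(1.3 × 10^-6 × 0.007) = 9.54 × 10^-5 M
pOH = 4.02, so pH = 14.00 − pOH = 9.98

pH = 9.98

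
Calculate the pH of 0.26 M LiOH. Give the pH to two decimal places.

pH = 13.41

LiOH is a strong base; [OH-] = 0.26 M.
pOH = -log(0.26) = 0.59
pH = 14.00 - 0.59 = 13.41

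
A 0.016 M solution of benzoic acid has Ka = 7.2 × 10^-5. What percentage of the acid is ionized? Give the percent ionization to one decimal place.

C6H5COOH ⇌ C6H5COO- + H+; let x = [H+] at equilibrium.
Ka = x²/(C₀ − x); solving the quadratic gives x = 1.04 × 10^-3 M.
Fraction ionized = 1.04 × 10^-3 / 0.016 = 0.0650 → 6.5%

6.5%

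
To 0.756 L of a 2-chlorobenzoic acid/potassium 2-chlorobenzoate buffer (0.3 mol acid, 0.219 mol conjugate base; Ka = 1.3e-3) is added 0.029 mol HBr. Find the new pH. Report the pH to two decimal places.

pH = 2.65

After neutralization: n(ClC6H4COOH) = 0.329 mol, n(ClC6H4COO-) = 0.19 mol.
pKa = −log(1.3 × 10^-3) = 2.886
pH = pKa + log(n_ClC6H4COO-/n_ClC6H4COOH) = 2.886 + log(0.19/0.329) = 2.886 + (-0.238)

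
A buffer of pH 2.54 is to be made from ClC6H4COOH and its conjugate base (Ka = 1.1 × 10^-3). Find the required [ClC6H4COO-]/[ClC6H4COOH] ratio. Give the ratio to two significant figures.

pKa = -log(1.1 × 10^-3) = 2.959
pH = pKa + log(r) ⇒ log(r) = 2.54 − 2.959 = -0.419
r = [ClC6H4COO-]/[ClC6H4COOH] = 10^(-0.419) = 0.381

ratio = 0.38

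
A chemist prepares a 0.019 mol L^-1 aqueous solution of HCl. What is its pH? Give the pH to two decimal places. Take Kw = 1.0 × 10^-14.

pH = 1.72

HCl is a strong acid and dissociates completely, so [H+] = 0.019 M.
pH = -log(0.019) = 1.72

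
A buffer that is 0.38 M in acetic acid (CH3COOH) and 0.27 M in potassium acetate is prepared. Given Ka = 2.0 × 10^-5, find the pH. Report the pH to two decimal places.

pH = 4.55

pKa = −log(2.0 × 10^-5) = 4.699
Using pH = pKa + log([base]/[acid]) with [base]/[acid] = 0.27/0.38:
pH = 4.699 + (-0.148) = 4.55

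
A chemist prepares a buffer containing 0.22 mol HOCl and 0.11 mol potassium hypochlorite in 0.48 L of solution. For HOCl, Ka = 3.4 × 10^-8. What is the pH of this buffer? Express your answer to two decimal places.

pKa = −log(3.4 × 10^-8) = 7.469
Henderson–Hasselbalch: pH = pKa + log([OCl-]/[HOCl]) = 7.469 + log(0.11/0.22)
pH = 7.469 + (-0.301) = 7.17

pH = 7.17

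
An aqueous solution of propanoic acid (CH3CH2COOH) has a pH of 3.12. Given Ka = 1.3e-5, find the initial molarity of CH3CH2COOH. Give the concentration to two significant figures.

C₀ = 4.5 × 10^-2 M

[H+] = 10^(-3.12) = 7.59 × 10^-4 M = x
Ka = x²/(C₀ − x) ⇒ C₀ = x + x²/Ka
C₀ = 7.59 × 10^-4 + (7.59 × 10^-4)²/(1.3 × 10^-5) = 4.51 × 10^-2 M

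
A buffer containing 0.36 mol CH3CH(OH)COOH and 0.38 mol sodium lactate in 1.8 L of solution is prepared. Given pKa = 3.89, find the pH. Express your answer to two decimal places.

Using pH = pKa + log([base]/[acid]) with [base]/[acid] = 0.38/0.36:
pH = 3.89 + (+0.023) = 3.91

pH = 3.91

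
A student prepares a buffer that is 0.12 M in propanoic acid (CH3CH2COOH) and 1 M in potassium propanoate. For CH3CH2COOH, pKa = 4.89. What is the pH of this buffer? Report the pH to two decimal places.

pH = pKa + log([A⁻]/[HA]) = 4.89 + log(1/0.12)
pH = 4.89 + (+0.921) = 5.81

pH = 5.81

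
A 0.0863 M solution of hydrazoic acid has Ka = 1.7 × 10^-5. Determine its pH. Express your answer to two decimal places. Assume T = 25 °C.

pH = 2.92

HN3 ⇌ N3- + H+
From the ICE table, Ka = [H+]²/(0.0863 − [H+]) = 1.7 × 10^-5.
Since Ka ≪ C₀, [H+] ≈ √(Ka·C₀) = 1.21 × 10^-3 M.
pH = −log(1.21 × 10^-3) = 2.92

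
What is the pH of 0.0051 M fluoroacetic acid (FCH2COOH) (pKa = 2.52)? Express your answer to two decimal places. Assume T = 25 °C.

FCH2COOH ⇌ FCH2COO- + H+
Ka = 10^(−2.52) = 3.02 × 10^-3
From the ICE table, Ka = [H+]²/(0.0051 − [H+]) = 3.02 × 10^-3.
[H+] is not negligible relative to C₀; solve [H+]² + 0.00302·[H+] − 1.54e-05 = 0.
[H+] = [−0.00302 + √(0.00302² + 6.16e-05)]/2 = 2.70 × 10^-3 M
pH = −log[H+] = −log(2.70 × 10^-3) = 2.57

pH = 2.57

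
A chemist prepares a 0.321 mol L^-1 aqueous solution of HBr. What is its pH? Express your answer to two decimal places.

HBr is a strong acid and dissociates completely, so [H+] = 0.321 M.
pH = -log(0.321) = 0.49

pH = 0.49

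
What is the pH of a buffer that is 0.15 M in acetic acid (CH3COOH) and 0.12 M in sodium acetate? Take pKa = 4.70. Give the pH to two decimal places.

pH = 4.60

Using pH = pKa + log([base]/[acid]) with [base]/[acid] = 0.12/0.15:
pH = 4.70 + (-0.097) = 4.60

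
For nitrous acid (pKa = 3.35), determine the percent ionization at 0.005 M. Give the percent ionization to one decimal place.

25.8%

HNO2 ⇌ NO2- + H+; let x = [H+] at equilibrium.
Ka = 10^(−3.35) = 4.47 × 10^-4
Ka = x²/(C₀ − x); solving the quadratic gives x = 1.29 × 10^-3 M.
Fraction ionized = 1.29 × 10^-3 / 0.005 = 0.2580 → 25.8%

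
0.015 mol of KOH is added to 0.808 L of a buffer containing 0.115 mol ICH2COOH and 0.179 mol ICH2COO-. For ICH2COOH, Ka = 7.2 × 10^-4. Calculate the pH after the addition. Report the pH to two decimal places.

OH- converts ICH2COOH to ICH2COO-: ICH2COOH → 0.1 mol, ICH2COO- → 0.194 mol.
pKa = −log(7.2 × 10^-4) = 3.143
Henderson–Hasselbalch with mole ratio 0.194/0.1: pH = 3.143 + (+0.288)

pH = 3.43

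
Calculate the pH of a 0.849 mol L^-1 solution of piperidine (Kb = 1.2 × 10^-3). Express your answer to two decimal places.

pH = 12.50

C5H10NH + H2O ⇌ C5H10NH2+ + OH-
Kb = x²/(0.849 − x) = 1.2 × 10^-3
Assume x ≪ 0.849: x ≈ √(1.2 × 10^-3 × 0.849) = 3.19 × 10^-2 M
(x/C₀ = 3.8% < 5%, so the approximation holds.)
pOH = −log(3.19 × 10^-2) = 1.50; pH = 14.00 − 1.50 = 12.50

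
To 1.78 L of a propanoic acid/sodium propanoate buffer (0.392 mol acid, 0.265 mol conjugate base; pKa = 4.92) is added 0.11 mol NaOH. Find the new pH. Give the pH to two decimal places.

After neutralization: n(CH3CH2COOH) = 0.282 mol, n(CH3CH2COO-) = 0.375 mol.
pH = pKa + log(n_CH3CH2COO-/n_CH3CH2COOH) = 4.92 + log(0.375/0.282) = 4.92 + (+0.124)

pH = 5.04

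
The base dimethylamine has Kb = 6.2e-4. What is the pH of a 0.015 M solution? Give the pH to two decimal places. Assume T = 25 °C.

pH = 11.44

(CH3)2NH + H2O ⇌ (CH3)2NH2+ + OH-
Kb = [OH-]²/(0.015 − [OH-]) = 6.2 × 10^-4
Here C₀/Kb ≈ 24.2, so the small-[OH-] approximation fails. Use the quadratic:
[OH-] = (−Kb + √(Kb² + 4·Kb·C₀))/2 = 2.76 × 10^-3 M
pOH = 2.56, so pH = 14.00 − pOH = 11.44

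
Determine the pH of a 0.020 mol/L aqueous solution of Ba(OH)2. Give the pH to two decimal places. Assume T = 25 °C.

pH = 12.60

Ba(OH)2 is a strong base (each formula unit releases 2 OH-); [OH-] = 0.04 M.
pOH = -log(0.04) = 1.40
pH = 14.00 - 1.40 = 12.60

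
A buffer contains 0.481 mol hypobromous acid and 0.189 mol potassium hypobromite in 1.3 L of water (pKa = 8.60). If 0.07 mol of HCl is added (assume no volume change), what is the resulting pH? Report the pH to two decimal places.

pH = 7.93

After neutralization: n(HOBr) = 0.551 mol, n(OBr-) = 0.119 mol.
pH = pKa + log(n_OBr-/n_HOBr) = 8.60 + log(0.119/0.551) = 8.60 + (-0.666)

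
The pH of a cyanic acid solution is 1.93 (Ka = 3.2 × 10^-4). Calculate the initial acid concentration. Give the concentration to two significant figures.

C₀ = 4.4 × 10^-1 M

[H+] = 10^(-1.93) = 1.17 × 10^-2 M = x
Ka = x²/(C₀ − x) ⇒ C₀ = x + x²/Ka
C₀ = 1.17 × 10^-2 + (1.17 × 10^-2)²/(3.2 × 10^-4) = 4.39 × 10^-1 M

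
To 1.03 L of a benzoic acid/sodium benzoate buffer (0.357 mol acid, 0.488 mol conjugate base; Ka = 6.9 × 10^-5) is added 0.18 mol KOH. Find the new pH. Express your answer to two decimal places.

After neutralization: n(C6H5COOH) = 0.177 mol, n(C6H5COO-) = 0.668 mol.
pKa = −log(6.9 × 10^-5) = 4.161
pH = pKa + log([A⁻]/[HA]) = 4.161 + log(0.668/0.177) = 4.161 +0.577

pH = 4.74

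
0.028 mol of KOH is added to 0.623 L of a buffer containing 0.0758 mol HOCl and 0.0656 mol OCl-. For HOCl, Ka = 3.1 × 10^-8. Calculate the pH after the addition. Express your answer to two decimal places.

pH = 7.80

OH- converts HOCl to OCl-: HOCl → 0.0478 mol, OCl- → 0.0936 mol.
pKa = −log(3.1 × 10^-8) = 7.509
pH = pKa + log(n_OCl-/n_HOCl) = 7.509 + log(0.0936/0.0478) = 7.509 + (+0.292)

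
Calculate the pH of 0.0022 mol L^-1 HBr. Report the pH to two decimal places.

pH = 2.66

HBr is a strong acid and dissociates completely, so [H+] = 0.0022 M.
pH = -log(0.0022) = 2.66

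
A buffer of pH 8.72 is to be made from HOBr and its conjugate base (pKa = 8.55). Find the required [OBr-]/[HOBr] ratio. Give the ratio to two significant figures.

ratio = 1.5

pH = pKa + log(r) ⇒ log(r) = 8.72 − 8.55 = +0.17
r = [OBr-]/[HOBr] = 10^(+0.17) = 1.48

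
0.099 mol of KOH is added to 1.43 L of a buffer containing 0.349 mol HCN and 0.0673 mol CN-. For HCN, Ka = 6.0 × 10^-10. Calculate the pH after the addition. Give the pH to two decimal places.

After neutralization: n(HCN) = 0.25 mol, n(CN-) = 0.166 mol.
pKa = −log(6.0 × 10^-10) = 9.222
Henderson–Hasselbalch with mole ratio 0.166/0.25: pH = 9.222 + (-0.178)

pH = 9.04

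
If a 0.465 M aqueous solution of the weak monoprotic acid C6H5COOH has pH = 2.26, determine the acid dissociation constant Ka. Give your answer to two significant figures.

Ka = 6.6 × 10^-5

[H+] = 10^(-2.26) = 5.50 × 10^-3 M
At equilibrium [HA] = 0.465 − 5.50 × 10^-3 = 4.60 × 10^-1 M
Ka = [H+][A-]/[HA] = (5.50 × 10^-3)² / 4.60 × 10^-1 = 6.6 × 10^-5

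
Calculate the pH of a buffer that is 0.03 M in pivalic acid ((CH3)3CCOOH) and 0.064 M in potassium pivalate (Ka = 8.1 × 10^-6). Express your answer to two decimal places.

pKa = −log(8.1 × 10^-6) = 5.092
Using pH = pKa + log([base]/[acid]) with [base]/[acid] = 0.064/0.03:
pH = 5.092 + (+0.329) = 5.42

pH = 5.42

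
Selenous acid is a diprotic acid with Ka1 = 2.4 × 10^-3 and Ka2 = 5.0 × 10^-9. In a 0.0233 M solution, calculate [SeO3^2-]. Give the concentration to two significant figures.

First ionization gives [H+] ≈ [HSeO3-] = 6.37 × 10^-3 M.
Second step: Ka2 = [H+][SeO3^2-]/[HSeO3-] ≈ [SeO3^2-] (since [H+] ≈ [HSeO3-]).
So [SeO3^2-] ≈ Ka2.

5.0 × 10^-9 M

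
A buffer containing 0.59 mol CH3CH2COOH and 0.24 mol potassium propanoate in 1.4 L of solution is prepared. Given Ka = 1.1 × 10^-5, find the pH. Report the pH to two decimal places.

pKa = −log(1.1 × 10^-5) = 4.959
Using pH = pKa + log([base]/[acid]) with [base]/[acid] = 0.24/0.59:
pH = 4.959 + (-0.391) = 4.57

pH = 4.57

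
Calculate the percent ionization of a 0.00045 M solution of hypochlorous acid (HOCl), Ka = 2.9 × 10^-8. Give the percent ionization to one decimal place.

HOCl ⇌ OCl- + H+; let x = [H+] at equilibrium.
x ≈ √(Ka·C₀) = √(2.9 × 10^-8 × 0.00045) = 3.61 × 10^-6 M
Fraction ionized = 3.61 × 10^-6 / 0.00045 = 0.0080 → 0.8%

0.8%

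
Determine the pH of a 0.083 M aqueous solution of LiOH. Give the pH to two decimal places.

LiOH is a strong base; [OH-] = 0.083 M.
pOH = -log(0.083) = 1.08
pH = 14.00 - 1.08 = 12.92

pH = 12.92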